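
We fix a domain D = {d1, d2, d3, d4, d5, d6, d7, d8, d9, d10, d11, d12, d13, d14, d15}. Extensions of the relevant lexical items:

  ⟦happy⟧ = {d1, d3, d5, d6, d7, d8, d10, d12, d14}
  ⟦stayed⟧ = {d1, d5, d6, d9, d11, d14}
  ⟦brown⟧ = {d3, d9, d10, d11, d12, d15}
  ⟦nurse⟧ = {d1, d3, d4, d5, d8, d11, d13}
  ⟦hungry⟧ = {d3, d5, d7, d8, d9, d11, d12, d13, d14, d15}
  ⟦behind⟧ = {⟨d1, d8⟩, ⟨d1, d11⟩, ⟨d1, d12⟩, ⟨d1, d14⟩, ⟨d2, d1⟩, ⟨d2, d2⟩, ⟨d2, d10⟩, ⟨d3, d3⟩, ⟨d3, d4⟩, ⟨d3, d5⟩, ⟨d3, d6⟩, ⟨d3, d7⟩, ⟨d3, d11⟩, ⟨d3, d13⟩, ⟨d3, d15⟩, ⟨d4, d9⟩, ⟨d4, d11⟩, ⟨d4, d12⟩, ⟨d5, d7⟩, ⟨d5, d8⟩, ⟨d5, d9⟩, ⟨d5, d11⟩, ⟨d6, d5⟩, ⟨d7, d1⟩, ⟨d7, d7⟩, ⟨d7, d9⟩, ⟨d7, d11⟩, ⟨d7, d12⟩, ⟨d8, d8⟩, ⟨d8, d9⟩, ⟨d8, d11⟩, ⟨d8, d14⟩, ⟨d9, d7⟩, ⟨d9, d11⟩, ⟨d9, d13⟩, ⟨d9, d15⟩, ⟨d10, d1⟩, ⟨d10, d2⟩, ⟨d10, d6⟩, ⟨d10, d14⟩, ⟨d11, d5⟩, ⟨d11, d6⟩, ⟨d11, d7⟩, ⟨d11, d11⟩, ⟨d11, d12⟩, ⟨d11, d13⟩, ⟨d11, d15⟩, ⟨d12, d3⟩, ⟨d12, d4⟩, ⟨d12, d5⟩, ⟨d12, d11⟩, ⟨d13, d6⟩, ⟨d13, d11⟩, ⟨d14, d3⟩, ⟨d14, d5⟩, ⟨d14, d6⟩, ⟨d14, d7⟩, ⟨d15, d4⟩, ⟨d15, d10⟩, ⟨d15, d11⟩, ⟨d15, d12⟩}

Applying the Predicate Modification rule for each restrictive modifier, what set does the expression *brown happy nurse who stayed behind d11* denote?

{ }

⟦who stayed⟧ = ⟦stayed⟧ = {d1, d5, d6, d9, d11, d14}
⟦behind d11⟧ = {x : ⟨x, d11⟩ ∈ ⟦behind⟧} = {d1, d3, d4, d5, d7, d8, d9, d11, d12, d13, d15}
⟦nurse⟧ = {d1, d3, d4, d5, d8, d11, d13}
… ∩ ⟦who stayed⟧ = {d1, d3, d4, d5, d8, d11, d13} ∩ {d1, d5, d6, d9, d11, d14} = {d1, d5, d11}
… ∩ ⟦behind d11⟧ = {d1, d5, d11} ∩ {d1, d3, d4, d5, d7, d8, d9, d11, d12, d13, d15} = {d1, d5, d11}
… ∩ ⟦brown⟧ = {d1, d5, d11} ∩ {d3, d9, d10, d11, d12, d15} = {d11}
… ∩ ⟦happy⟧ = {d11} ∩ {d1, d3, d5, d6, d7, d8, d10, d12, d14} = ∅
So ⟦brown happy nurse who stayed behind d11⟧ = { }.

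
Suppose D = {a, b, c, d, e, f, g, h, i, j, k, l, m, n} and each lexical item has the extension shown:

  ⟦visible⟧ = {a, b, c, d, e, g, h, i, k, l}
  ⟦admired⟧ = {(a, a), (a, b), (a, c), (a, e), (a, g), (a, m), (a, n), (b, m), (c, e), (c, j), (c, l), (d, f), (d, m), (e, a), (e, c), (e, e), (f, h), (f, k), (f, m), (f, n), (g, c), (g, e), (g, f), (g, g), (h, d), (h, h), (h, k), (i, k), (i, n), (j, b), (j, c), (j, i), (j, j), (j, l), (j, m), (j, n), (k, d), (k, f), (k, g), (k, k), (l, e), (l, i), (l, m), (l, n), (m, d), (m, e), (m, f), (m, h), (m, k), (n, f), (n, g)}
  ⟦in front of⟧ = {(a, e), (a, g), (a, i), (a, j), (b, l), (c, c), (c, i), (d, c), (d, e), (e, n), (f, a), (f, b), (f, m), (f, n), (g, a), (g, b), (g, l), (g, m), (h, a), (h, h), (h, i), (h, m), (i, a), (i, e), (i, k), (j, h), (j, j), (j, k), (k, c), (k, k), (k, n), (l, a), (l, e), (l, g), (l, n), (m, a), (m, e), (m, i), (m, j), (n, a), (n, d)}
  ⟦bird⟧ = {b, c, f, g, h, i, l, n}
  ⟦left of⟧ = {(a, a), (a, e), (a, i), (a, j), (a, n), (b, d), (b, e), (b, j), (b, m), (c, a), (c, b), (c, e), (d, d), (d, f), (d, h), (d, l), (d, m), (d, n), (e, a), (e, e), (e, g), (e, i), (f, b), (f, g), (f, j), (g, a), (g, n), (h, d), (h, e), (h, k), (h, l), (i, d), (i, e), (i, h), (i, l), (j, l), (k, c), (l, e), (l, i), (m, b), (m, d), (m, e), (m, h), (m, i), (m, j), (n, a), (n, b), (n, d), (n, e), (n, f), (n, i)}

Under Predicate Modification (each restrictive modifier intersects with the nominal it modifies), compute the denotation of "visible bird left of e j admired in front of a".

⟦left of e⟧ = {x : ⟨x, e⟩ ∈ ⟦left of⟧} = {a, b, c, e, h, i, l, m, n}
⟦j admired⟧ = {x : ⟨j, x⟩ ∈ ⟦admired⟧} = {b, c, i, j, l, m, n}
⟦in front of a⟧ = {x : ⟨x, a⟩ ∈ ⟦in front of⟧} = {f, g, h, i, l, m, n}
⟦bird⟧ = {b, c, f, g, h, i, l, n}
… ∩ ⟦left of e⟧ = {b, c, f, g, h, i, l, n} ∩ {a, b, c, e, h, i, l, m, n} = {b, c, h, i, l, n}
… ∩ ⟦j admired⟧ = {b, c, h, i, l, n} ∩ {b, c, i, j, l, m, n} = {b, c, i, l, n}
… ∩ ⟦in front of a⟧ = {b, c, i, l, n} ∩ {f, g, h, i, l, m, n} = {i, l, n}
… ∩ ⟦visible⟧ = {i, l, n} ∩ {a, b, c, d, e, g, h, i, k, l} = {i, l}
So ⟦visible bird left of e j admired in front of a⟧ = {i, l}.

{i, l}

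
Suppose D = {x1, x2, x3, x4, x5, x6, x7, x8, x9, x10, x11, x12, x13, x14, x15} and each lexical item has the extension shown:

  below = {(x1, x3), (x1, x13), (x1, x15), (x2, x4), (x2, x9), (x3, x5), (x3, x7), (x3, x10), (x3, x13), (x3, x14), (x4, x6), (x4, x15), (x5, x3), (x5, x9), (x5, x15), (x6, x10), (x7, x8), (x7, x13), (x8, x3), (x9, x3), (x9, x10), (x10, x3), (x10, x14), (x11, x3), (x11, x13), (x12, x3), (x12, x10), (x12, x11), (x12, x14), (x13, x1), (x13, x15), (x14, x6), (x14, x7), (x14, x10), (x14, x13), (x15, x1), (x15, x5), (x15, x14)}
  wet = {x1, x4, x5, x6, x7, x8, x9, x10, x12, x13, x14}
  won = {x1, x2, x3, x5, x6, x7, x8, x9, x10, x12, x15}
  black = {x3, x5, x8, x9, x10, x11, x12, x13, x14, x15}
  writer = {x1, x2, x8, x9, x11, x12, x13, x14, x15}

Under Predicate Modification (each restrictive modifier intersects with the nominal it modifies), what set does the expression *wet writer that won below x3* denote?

⟦that won⟧ = ⟦won⟧ = {x1, x2, x3, x5, x6, x7, x8, x9, x10, x12, x15}
⟦below x3⟧ = {x : ⟨x, x3⟩ ∈ ⟦below⟧} = {x1, x5, x8, x9, x10, x11, x12}
⟦writer⟧ = {x1, x2, x8, x9, x11, x12, x13, x14, x15}
… ∩ ⟦that won⟧ = {x1, x2, x8, x9, x11, x12, x13, x14, x15} ∩ {x1, x2, x3, x5, x6, x7, x8, x9, x10, x12, x15} = {x1, x2, x8, x9, x12, x15}
… ∩ ⟦below x3⟧ = {x1, x2, x8, x9, x12, x15} ∩ {x1, x5, x8, x9, x10, x11, x12} = {x1, x8, x9, x12}
… ∩ ⟦wet⟧ = {x1, x8, x9, x12} ∩ {x1, x4, x5, x6, x7, x8, x9, x10, x12, x13, x14} = {x1, x8, x9, x12}
So ⟦wet writer that won below x3⟧ = {x1, x8, x9, x12}.

{x1, x8, x9, x12}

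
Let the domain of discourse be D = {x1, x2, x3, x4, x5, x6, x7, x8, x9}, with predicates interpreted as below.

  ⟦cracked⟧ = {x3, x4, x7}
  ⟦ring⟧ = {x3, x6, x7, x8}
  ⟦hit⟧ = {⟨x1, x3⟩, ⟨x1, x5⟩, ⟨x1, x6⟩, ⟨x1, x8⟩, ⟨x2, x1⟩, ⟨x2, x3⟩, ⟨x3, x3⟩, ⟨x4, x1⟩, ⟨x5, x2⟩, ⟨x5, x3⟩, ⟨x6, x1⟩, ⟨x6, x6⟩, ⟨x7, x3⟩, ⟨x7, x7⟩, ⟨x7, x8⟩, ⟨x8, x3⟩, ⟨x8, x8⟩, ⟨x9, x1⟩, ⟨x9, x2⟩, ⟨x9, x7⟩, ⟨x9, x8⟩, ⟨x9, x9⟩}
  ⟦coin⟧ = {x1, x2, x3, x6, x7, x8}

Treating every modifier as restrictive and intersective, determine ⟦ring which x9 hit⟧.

{x7, x8}

⟦which x9 hit⟧ = {x : ⟨x9, x⟩ ∈ ⟦hit⟧} = {x1, x2, x7, x8, x9}
⟦ring⟧ = {x3, x6, x7, x8}
… ∩ ⟦which x9 hit⟧ = {x3, x6, x7, x8} ∩ {x1, x2, x7, x8, x9} = {x7, x8}
So ⟦ring which x9 hit⟧ = {x7, x8}.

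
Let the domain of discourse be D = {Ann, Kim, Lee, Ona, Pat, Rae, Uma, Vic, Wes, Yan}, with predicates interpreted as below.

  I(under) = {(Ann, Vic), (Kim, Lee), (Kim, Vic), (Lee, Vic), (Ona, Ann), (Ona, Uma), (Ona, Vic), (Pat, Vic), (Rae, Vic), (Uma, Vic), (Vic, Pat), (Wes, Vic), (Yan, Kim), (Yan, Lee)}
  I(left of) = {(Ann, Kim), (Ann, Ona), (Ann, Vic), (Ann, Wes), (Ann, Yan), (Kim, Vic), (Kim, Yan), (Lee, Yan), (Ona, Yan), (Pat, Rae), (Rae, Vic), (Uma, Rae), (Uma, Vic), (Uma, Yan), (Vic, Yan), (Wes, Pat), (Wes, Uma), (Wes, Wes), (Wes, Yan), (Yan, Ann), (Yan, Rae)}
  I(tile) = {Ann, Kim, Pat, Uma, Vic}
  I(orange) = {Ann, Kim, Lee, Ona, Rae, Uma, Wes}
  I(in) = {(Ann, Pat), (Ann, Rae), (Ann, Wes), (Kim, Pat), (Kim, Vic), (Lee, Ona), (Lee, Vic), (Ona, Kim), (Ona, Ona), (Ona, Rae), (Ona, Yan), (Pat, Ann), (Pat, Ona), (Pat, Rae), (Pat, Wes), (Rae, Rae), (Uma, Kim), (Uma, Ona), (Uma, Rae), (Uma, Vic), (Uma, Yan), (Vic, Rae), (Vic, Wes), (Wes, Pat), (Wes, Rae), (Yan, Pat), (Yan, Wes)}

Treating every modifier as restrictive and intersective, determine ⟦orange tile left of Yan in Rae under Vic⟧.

{Ann, Uma}

⟦left of Yan⟧ = {x : ⟨x, Yan⟩ ∈ ⟦left of⟧} = {Ann, Kim, Lee, Ona, Uma, Vic, Wes}
⟦in Rae⟧ = {x : ⟨x, Rae⟩ ∈ ⟦in⟧} = {Ann, Ona, Pat, Rae, Uma, Vic, Wes}
⟦under Vic⟧ = {x : ⟨x, Vic⟩ ∈ ⟦under⟧} = {Ann, Kim, Lee, Ona, Pat, Rae, Uma, Wes}
⟦tile⟧ = {Ann, Kim, Pat, Uma, Vic}
… ∩ ⟦left of Yan⟧ = {Ann, Kim, Pat, Uma, Vic} ∩ {Ann, Kim, Lee, Ona, Uma, Vic, Wes} = {Ann, Kim, Uma, Vic}
… ∩ ⟦in Rae⟧ = {Ann, Kim, Uma, Vic} ∩ {Ann, Ona, Pat, Rae, Uma, Vic, Wes} = {Ann, Uma, Vic}
… ∩ ⟦under Vic⟧ = {Ann, Uma, Vic} ∩ {Ann, Kim, Lee, Ona, Pat, Rae, Uma, Wes} = {Ann, Uma}
… ∩ ⟦orange⟧ = {Ann, Uma} ∩ {Ann, Kim, Lee, Ona, Rae, Uma, Wes} = {Ann, Uma}
So ⟦orange tile left of Yan in Rae under Vic⟧ = {Ann, Uma}.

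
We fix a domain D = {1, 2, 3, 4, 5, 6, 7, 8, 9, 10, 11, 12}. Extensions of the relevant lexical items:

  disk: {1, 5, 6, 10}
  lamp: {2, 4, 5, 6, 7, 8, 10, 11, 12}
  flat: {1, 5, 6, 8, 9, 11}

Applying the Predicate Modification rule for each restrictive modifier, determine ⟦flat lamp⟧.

⟦lamp⟧ = {2, 4, 5, 6, 7, 8, 10, 11, 12}
… ∩ ⟦flat⟧ = {2, 4, 5, 6, 7, 8, 10, 11, 12} ∩ {1, 5, 6, 8, 9, 11} = {5, 6, 8, 11}
So ⟦flat lamp⟧ = {5, 6, 8, 11}.

{5, 6, 8, 11}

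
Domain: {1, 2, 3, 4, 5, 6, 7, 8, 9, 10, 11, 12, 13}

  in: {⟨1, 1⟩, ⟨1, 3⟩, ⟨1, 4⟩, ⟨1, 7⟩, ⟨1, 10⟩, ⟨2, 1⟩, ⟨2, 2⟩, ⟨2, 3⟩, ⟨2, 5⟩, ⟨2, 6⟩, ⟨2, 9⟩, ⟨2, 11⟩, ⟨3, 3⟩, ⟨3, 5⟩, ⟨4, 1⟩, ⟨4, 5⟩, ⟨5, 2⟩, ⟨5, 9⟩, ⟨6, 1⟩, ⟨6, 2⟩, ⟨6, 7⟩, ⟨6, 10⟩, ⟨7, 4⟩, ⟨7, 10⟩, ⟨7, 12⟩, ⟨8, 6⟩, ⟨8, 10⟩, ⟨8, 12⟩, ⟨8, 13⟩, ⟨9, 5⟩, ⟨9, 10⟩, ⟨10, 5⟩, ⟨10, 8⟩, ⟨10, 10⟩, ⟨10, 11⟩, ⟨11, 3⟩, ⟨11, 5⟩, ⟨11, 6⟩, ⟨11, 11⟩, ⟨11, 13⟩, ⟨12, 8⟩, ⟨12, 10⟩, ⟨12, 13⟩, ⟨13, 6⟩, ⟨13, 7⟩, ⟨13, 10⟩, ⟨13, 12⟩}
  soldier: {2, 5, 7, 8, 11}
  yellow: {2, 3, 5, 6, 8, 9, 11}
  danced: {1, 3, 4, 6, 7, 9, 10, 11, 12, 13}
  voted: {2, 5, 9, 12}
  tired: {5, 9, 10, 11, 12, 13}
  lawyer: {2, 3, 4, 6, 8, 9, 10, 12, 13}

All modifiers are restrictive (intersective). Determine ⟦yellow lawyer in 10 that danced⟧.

{6, 9}

⟦in 10⟧ = {x : ⟨x, 10⟩ ∈ ⟦in⟧} = {1, 6, 7, 8, 9, 10, 12, 13}
⟦that danced⟧ = ⟦danced⟧ = {1, 3, 4, 6, 7, 9, 10, 11, 12, 13}
⟦lawyer⟧ = {2, 3, 4, 6, 8, 9, 10, 12, 13}
… ∩ ⟦in 10⟧ = {2, 3, 4, 6, 8, 9, 10, 12, 13} ∩ {1, 6, 7, 8, 9, 10, 12, 13} = {6, 8, 9, 10, 12, 13}
… ∩ ⟦that danced⟧ = {6, 8, 9, 10, 12, 13} ∩ {1, 3, 4, 6, 7, 9, 10, 11, 12, 13} = {6, 9, 10, 12, 13}
… ∩ ⟦yellow⟧ = {6, 9, 10, 12, 13} ∩ {2, 3, 5, 6, 8, 9, 11} = {6, 9}
So ⟦yellow lawyer in 10 that danced⟧ = {6, 9}.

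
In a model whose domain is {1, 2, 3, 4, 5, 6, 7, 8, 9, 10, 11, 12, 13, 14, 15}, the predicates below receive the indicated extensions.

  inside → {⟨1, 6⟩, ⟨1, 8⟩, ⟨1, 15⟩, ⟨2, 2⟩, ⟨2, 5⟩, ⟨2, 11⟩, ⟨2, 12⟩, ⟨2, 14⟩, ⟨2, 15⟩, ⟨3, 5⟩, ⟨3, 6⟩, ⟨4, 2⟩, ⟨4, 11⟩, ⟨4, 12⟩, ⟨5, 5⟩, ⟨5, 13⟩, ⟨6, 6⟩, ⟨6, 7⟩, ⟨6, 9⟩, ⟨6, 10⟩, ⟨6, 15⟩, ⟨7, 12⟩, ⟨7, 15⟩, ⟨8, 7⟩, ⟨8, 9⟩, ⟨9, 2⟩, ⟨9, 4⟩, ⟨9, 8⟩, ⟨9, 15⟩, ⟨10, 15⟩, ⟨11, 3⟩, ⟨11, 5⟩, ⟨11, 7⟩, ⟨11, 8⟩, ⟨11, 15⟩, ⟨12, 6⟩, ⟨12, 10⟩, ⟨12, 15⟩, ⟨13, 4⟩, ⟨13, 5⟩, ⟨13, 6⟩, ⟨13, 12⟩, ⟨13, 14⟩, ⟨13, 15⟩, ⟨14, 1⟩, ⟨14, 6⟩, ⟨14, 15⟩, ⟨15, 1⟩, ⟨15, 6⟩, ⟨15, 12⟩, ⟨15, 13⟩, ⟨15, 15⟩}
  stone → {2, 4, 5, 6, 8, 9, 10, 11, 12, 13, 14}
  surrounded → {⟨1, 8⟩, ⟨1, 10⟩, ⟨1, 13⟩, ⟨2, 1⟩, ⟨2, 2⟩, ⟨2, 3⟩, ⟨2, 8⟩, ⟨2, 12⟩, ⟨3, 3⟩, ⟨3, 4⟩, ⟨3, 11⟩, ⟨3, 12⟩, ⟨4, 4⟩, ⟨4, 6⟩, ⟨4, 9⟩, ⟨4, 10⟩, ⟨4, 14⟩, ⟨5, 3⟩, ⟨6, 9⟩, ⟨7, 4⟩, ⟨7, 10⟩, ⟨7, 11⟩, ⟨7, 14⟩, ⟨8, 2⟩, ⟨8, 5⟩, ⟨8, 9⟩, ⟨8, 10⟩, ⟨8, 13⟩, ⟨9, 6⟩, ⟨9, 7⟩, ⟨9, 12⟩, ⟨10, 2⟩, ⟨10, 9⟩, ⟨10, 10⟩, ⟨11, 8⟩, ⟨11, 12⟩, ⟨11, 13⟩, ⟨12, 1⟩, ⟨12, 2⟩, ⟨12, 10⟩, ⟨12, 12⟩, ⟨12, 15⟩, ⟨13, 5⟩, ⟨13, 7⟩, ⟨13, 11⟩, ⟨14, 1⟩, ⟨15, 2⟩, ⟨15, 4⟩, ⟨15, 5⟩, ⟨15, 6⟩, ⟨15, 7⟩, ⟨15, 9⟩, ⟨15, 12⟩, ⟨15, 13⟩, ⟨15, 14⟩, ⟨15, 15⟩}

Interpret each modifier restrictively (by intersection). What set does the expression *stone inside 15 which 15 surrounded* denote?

{2, 6, 9, 12, 13, 14}

⟦inside 15⟧ = {x : ⟨x, 15⟩ ∈ ⟦inside⟧} = {1, 2, 6, 7, 9, 10, 11, 12, 13, 14, 15}
⟦which 15 surrounded⟧ = {x : ⟨15, x⟩ ∈ ⟦surrounded⟧} = {2, 4, 5, 6, 7, 9, 12, 13, 14, 15}
⟦stone⟧ = {2, 4, 5, 6, 8, 9, 10, 11, 12, 13, 14}
… ∩ ⟦inside 15⟧ = {2, 4, 5, 6, 8, 9, 10, 11, 12, 13, 14} ∩ {1, 2, 6, 7, 9, 10, 11, 12, 13, 14, 15} = {2, 6, 9, 10, 11, 12, 13, 14}
… ∩ ⟦which 15 surrounded⟧ = {2, 6, 9, 10, 11, 12, 13, 14} ∩ {2, 4, 5, 6, 7, 9, 12, 13, 14, 15} = {2, 6, 9, 12, 13, 14}
So ⟦stone inside 15 which 15 surrounded⟧ = {2, 6, 9, 12, 13, 14}.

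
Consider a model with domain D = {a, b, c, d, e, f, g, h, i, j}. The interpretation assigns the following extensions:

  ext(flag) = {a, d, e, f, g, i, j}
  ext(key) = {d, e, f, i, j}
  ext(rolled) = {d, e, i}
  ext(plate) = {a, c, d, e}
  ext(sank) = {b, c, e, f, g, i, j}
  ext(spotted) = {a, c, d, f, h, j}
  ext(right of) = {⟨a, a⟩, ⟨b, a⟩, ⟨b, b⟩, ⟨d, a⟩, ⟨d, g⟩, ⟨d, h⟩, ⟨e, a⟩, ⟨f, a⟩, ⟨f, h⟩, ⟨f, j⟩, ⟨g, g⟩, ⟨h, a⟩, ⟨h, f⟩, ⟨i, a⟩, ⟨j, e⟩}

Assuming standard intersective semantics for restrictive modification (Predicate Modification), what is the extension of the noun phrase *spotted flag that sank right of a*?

⟦that sank⟧ = ⟦sank⟧ = {b, c, e, f, g, i, j}
⟦right of a⟧ = {x : ⟨x, a⟩ ∈ ⟦right of⟧} = {a, b, d, e, f, h, i}
⟦flag⟧ = {a, d, e, f, g, i, j}
… ∩ ⟦that sank⟧ = {a, d, e, f, g, i, j} ∩ {b, c, e, f, g, i, j} = {e, f, g, i, j}
… ∩ ⟦right of a⟧ = {e, f, g, i, j} ∩ {a, b, d, e, f, h, i} = {e, f, i}
… ∩ ⟦spotted⟧ = {e, f, i} ∩ {a, c, d, f, h, j} = {f}
So ⟦spotted flag that sank right of a⟧ = {f}.

{f}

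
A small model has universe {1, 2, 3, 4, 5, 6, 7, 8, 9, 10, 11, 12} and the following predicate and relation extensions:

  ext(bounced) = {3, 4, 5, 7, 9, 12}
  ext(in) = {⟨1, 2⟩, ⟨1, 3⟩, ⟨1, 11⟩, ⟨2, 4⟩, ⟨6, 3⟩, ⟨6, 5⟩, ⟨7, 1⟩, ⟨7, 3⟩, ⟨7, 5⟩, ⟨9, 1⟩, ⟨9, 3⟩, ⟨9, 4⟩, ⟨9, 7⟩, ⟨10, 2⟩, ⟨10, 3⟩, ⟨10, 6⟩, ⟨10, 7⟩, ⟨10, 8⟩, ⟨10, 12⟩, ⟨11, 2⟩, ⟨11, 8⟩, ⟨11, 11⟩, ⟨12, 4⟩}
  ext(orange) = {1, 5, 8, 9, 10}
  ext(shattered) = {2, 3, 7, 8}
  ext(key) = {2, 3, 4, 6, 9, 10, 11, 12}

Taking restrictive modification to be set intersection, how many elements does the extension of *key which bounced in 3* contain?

⟦which bounced⟧ = ⟦bounced⟧ = {3, 4, 5, 7, 9, 12}
⟦in 3⟧ = {x : ⟨x, 3⟩ ∈ ⟦in⟧} = {1, 6, 7, 9, 10}
⟦key⟧ = {2, 3, 4, 6, 9, 10, 11, 12}
… ∩ ⟦which bounced⟧ = {2, 3, 4, 6, 9, 10, 11, 12} ∩ {3, 4, 5, 7, 9, 12} = {3, 4, 9, 12}
… ∩ ⟦in 3⟧ = {3, 4, 9, 12} ∩ {1, 6, 7, 9, 10} = {9}
⟦key which bounced in 3⟧ = {9}, so the cardinality is 1.

1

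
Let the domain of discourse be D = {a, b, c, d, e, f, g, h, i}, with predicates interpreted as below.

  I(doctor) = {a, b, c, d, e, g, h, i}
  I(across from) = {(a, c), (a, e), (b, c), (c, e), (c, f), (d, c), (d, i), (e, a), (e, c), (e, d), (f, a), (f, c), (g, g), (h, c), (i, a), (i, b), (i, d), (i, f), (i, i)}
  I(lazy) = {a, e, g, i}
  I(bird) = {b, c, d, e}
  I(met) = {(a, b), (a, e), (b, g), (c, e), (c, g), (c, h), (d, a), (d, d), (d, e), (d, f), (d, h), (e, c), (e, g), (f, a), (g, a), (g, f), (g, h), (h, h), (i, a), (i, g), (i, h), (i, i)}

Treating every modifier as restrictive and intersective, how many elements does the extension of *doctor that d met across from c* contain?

⟦that d met⟧ = {x : ⟨d, x⟩ ∈ ⟦met⟧} = {a, d, e, f, h}
⟦across from c⟧ = {x : ⟨x, c⟩ ∈ ⟦across from⟧} = {a, b, d, e, f, h}
⟦doctor⟧ = {a, b, c, d, e, g, h, i}
… ∩ ⟦that d met⟧ = {a, b, c, d, e, g, h, i} ∩ {a, d, e, f, h} = {a, d, e, h}
… ∩ ⟦across from c⟧ = {a, d, e, h} ∩ {a, b, d, e, f, h} = {a, d, e, h}
⟦doctor that d met across from c⟧ = {a, d, e, h}, so the cardinality is 4.

4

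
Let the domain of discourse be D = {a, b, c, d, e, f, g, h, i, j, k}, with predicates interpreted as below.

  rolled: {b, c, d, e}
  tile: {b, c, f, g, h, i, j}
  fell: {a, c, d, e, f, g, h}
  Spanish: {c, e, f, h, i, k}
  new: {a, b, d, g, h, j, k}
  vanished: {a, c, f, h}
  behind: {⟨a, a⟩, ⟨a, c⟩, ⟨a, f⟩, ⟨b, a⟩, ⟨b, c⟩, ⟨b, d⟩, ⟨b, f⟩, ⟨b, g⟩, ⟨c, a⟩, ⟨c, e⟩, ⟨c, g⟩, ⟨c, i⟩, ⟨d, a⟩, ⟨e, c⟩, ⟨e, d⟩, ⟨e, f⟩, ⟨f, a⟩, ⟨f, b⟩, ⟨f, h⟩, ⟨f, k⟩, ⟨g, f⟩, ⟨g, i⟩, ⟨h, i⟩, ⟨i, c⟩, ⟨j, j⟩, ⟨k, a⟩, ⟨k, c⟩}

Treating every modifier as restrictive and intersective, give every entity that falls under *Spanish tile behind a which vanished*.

⟦behind a⟧ = {x : ⟨x, a⟩ ∈ ⟦behind⟧} = {a, b, c, d, f, k}
⟦which vanished⟧ = ⟦vanished⟧ = {a, c, f, h}
⟦tile⟧ = {b, c, f, g, h, i, j}
… ∩ ⟦behind a⟧ = {b, c, f, g, h, i, j} ∩ {a, b, c, d, f, k} = {b, c, f}
… ∩ ⟦which vanished⟧ = {b, c, f} ∩ {a, c, f, h} = {c, f}
… ∩ ⟦Spanish⟧ = {c, f} ∩ {c, e, f, h, i, k} = {c, f}
So ⟦Spanish tile behind a which vanished⟧ = {c, f}.

{c, f}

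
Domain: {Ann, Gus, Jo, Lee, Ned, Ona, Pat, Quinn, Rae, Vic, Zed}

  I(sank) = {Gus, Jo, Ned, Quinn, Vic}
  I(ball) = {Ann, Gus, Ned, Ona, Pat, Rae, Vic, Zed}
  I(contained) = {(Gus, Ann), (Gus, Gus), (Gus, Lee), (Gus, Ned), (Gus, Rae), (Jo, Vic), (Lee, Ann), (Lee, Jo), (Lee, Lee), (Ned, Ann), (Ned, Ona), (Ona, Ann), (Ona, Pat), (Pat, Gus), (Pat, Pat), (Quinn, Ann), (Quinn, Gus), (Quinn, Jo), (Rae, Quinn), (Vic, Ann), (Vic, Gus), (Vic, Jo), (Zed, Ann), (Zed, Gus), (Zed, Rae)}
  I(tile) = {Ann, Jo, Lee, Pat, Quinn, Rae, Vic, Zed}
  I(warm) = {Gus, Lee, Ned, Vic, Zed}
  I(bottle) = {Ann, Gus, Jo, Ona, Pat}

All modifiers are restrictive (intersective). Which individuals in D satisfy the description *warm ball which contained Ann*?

{Gus, Ned, Vic, Zed}

⟦which contained Ann⟧ = {x : ⟨x, Ann⟩ ∈ ⟦contained⟧} = {Gus, Lee, Ned, Ona, Quinn, Vic, Zed}
⟦ball⟧ = {Ann, Gus, Ned, Ona, Pat, Rae, Vic, Zed}
… ∩ ⟦which contained Ann⟧ = {Ann, Gus, Ned, Ona, Pat, Rae, Vic, Zed} ∩ {Gus, Lee, Ned, Ona, Quinn, Vic, Zed} = {Gus, Ned, Ona, Vic, Zed}
… ∩ ⟦warm⟧ = {Gus, Ned, Ona, Vic, Zed} ∩ {Gus, Lee, Ned, Vic, Zed} = {Gus, Ned, Vic, Zed}
So ⟦warm ball which contained Ann⟧ = {Gus, Ned, Vic, Zed}.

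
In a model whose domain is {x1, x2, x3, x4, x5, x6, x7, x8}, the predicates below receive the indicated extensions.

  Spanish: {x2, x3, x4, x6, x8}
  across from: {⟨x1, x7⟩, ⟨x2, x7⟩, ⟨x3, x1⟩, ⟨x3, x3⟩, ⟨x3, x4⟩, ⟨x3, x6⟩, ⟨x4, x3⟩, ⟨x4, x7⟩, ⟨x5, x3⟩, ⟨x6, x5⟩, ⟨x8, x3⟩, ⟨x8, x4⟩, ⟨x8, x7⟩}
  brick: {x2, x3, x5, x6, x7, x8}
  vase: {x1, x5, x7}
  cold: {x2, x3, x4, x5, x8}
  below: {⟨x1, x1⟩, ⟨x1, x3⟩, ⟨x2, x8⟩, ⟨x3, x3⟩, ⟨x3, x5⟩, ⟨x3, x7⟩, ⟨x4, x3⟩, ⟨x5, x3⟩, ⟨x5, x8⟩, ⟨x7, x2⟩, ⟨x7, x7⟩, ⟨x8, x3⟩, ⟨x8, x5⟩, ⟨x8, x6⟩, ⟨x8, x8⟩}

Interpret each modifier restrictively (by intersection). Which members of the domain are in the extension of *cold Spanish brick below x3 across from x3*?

⟦below x3⟧ = {x : ⟨x, x3⟩ ∈ ⟦below⟧} = {x1, x3, x4, x5, x8}
⟦across from x3⟧ = {x : ⟨x, x3⟩ ∈ ⟦across from⟧} = {x3, x4, x5, x8}
⟦brick⟧ = {x2, x3, x5, x6, x7, x8}
… ∩ ⟦below x3⟧ = {x2, x3, x5, x6, x7, x8} ∩ {x1, x3, x4, x5, x8} = {x3, x5, x8}
… ∩ ⟦across from x3⟧ = {x3, x5, x8} ∩ {x3, x4, x5, x8} = {x3, x5, x8}
… ∩ ⟦cold⟧ = {x3, x5, x8} ∩ {x2, x3, x4, x5, x8} = {x3, x5, x8}
… ∩ ⟦Spanish⟧ = {x3, x5, x8} ∩ {x2, x3, x4, x6, x8} = {x3, x8}
So ⟦cold Spanish brick below x3 across from x3⟧ = {x3, x8}.

{x3, x8}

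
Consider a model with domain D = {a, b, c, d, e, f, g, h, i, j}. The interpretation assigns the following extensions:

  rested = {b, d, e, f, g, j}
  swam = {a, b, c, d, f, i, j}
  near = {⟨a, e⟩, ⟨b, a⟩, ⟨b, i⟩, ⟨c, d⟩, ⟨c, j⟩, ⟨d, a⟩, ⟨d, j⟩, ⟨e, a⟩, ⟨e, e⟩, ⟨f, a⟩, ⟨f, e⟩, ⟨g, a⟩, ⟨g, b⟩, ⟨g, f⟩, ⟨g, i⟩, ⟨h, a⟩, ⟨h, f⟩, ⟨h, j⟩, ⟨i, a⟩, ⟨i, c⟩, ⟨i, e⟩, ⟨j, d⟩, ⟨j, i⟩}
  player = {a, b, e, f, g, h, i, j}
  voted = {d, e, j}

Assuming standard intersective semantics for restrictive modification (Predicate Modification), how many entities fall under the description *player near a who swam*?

⟦near a⟧ = {x : ⟨x, a⟩ ∈ ⟦near⟧} = {b, d, e, f, g, h, i}
⟦who swam⟧ = ⟦swam⟧ = {a, b, c, d, f, i, j}
⟦player⟧ = {a, b, e, f, g, h, i, j}
… ∩ ⟦near a⟧ = {a, b, e, f, g, h, i, j} ∩ {b, d, e, f, g, h, i} = {b, e, f, g, h, i}
… ∩ ⟦who swam⟧ = {b, e, f, g, h, i} ∩ {a, b, c, d, f, i, j} = {b, f, i}
⟦player near a who swam⟧ = {b, f, i}, so the cardinality is 3.

3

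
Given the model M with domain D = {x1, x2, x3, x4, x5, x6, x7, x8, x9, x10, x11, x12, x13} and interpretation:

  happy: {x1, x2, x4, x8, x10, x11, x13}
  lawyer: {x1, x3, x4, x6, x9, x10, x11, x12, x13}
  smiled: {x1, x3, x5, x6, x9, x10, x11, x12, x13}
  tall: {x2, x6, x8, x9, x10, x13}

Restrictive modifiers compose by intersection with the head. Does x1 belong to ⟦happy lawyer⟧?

yes

⟦lawyer⟧ = {x1, x3, x4, x6, x9, x10, x11, x12, x13}
… ∩ ⟦happy⟧ = {x1, x3, x4, x6, x9, x10, x11, x12, x13} ∩ {x1, x2, x4, x8, x10, x11, x13} = {x1, x4, x10, x11, x13}
⟦happy lawyer⟧ = {x1, x4, x10, x11, x13}; x1 ∈ this set.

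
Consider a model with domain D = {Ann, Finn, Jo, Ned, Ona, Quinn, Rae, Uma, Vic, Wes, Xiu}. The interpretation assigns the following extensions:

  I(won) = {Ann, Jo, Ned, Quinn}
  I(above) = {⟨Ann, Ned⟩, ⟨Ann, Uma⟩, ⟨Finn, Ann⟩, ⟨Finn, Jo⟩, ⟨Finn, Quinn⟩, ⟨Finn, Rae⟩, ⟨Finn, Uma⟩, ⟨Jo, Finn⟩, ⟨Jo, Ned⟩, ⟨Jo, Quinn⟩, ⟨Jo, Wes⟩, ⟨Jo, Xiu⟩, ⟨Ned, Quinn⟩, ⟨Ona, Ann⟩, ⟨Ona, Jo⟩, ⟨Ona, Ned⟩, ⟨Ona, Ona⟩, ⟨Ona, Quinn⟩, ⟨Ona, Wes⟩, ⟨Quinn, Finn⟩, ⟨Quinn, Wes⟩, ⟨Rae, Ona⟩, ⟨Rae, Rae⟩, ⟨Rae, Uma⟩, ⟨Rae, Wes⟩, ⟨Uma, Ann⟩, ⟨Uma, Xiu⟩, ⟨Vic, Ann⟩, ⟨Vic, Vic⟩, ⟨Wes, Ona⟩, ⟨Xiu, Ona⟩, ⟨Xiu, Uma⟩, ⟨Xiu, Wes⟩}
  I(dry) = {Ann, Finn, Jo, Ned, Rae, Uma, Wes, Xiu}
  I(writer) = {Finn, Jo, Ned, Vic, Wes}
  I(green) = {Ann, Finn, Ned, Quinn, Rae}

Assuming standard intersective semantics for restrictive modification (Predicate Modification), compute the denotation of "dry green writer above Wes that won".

⟦above Wes⟧ = {x : ⟨x, Wes⟩ ∈ ⟦above⟧} = {Jo, Ona, Quinn, Rae, Xiu}
⟦that won⟧ = ⟦won⟧ = {Ann, Jo, Ned, Quinn}
⟦writer⟧ = {Finn, Jo, Ned, Vic, Wes}
… ∩ ⟦above Wes⟧ = {Finn, Jo, Ned, Vic, Wes} ∩ {Jo, Ona, Quinn, Rae, Xiu} = {Jo}
… ∩ ⟦that won⟧ = {Jo} ∩ {Ann, Jo, Ned, Quinn} = {Jo}
… ∩ ⟦dry⟧ = {Jo} ∩ {Ann, Finn, Jo, Ned, Rae, Uma, Wes, Xiu} = {Jo}
… ∩ ⟦green⟧ = {Jo} ∩ {Ann, Finn, Ned, Quinn, Rae} = ∅
So ⟦dry green writer above Wes that won⟧ = {}.

{}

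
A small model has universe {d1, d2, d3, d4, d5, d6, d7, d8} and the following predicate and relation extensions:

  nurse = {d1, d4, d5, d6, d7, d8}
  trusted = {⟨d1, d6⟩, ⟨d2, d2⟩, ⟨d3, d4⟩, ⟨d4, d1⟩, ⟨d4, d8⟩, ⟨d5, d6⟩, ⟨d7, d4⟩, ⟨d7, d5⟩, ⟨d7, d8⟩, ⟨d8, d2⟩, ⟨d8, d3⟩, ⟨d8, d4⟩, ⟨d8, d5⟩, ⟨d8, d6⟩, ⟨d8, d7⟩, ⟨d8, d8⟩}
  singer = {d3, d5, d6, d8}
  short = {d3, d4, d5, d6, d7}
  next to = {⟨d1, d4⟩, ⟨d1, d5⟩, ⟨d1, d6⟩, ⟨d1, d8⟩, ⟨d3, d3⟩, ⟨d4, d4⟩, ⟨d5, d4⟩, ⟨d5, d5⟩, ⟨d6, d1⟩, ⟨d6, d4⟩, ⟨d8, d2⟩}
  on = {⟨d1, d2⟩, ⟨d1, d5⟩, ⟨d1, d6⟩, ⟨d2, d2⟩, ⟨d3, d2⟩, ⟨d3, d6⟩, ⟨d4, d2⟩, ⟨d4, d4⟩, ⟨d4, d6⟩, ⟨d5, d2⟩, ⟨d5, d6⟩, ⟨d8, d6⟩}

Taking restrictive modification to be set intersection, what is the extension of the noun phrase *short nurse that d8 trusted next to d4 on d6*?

⟦that d8 trusted⟧ = {x : ⟨d8, x⟩ ∈ ⟦trusted⟧} = {d2, d3, d4, d5, d6, d7, d8}
⟦next to d4⟧ = {x : ⟨x, d4⟩ ∈ ⟦next to⟧} = {d1, d4, d5, d6}
⟦on d6⟧ = {x : ⟨x, d6⟩ ∈ ⟦on⟧} = {d1, d3, d4, d5, d8}
⟦nurse⟧ = {d1, d4, d5, d6, d7, d8}
… ∩ ⟦that d8 trusted⟧ = {d1, d4, d5, d6, d7, d8} ∩ {d2, d3, d4, d5, d6, d7, d8} = {d4, d5, d6, d7, d8}
… ∩ ⟦next to d4⟧ = {d4, d5, d6, d7, d8} ∩ {d1, d4, d5, d6} = {d4, d5, d6}
… ∩ ⟦on d6⟧ = {d4, d5, d6} ∩ {d1, d3, d4, d5, d8} = {d4, d5}
… ∩ ⟦short⟧ = {d4, d5} ∩ {d3, d4, d5, d6, d7} = {d4, d5}
So ⟦short nurse that d8 trusted next to d4 on d6⟧ = {d4, d5}.

{d4, d5}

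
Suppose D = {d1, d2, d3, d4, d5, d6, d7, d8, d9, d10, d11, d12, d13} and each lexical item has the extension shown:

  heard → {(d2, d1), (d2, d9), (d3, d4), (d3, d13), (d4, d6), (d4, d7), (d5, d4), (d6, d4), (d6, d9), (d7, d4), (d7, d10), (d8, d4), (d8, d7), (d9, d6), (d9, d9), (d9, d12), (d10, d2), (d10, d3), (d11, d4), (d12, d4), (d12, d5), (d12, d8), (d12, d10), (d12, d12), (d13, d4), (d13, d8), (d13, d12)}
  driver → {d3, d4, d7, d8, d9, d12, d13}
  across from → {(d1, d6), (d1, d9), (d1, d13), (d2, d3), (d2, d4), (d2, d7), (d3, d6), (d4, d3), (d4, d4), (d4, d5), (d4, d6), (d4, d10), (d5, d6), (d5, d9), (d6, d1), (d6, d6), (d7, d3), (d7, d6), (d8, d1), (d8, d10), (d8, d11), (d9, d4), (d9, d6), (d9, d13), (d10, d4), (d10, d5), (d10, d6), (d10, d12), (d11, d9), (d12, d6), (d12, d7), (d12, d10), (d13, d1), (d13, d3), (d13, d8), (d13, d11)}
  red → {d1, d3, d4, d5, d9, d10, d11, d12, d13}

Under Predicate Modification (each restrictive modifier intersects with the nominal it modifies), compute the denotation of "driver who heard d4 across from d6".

⟦who heard d4⟧ = {x : ⟨x, d4⟩ ∈ ⟦heard⟧} = {d3, d5, d6, d7, d8, d11, d12, d13}
⟦across from d6⟧ = {x : ⟨x, d6⟩ ∈ ⟦across from⟧} = {d1, d3, d4, d5, d6, d7, d9, d10, d12}
⟦driver⟧ = {d3, d4, d7, d8, d9, d12, d13}
… ∩ ⟦who heard d4⟧ = {d3, d4, d7, d8, d9, d12, d13} ∩ {d3, d5, d6, d7, d8, d11, d12, d13} = {d3, d7, d8, d12, d13}
… ∩ ⟦across from d6⟧ = {d3, d7, d8, d12, d13} ∩ {d1, d3, d4, d5, d6, d7, d9, d10, d12} = {d3, d7, d12}
So ⟦driver who heard d4 across from d6⟧ = {d3, d7, d12}.

{d3, d7, d12}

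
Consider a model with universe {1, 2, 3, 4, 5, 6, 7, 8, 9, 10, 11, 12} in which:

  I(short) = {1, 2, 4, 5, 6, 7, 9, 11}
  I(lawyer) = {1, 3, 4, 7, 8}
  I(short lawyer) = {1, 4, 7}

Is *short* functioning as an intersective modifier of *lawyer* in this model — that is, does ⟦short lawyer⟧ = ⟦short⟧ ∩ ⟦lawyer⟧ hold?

yes

⟦short⟧ ∩ ⟦lawyer⟧ = {1, 2, 4, 5, 6, 7, 9, 11} ∩ {1, 3, 4, 7, 8} = {1, 4, 7}
Observed ⟦short lawyer⟧ = {1, 4, 7}.
These coincide, so the modifier is intersective here.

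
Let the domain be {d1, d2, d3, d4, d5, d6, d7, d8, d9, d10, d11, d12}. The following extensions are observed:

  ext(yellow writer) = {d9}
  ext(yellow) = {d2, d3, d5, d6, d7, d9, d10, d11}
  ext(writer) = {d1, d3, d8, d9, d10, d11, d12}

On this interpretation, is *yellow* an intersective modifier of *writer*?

no

⟦yellow⟧ ∩ ⟦writer⟧ = {d2, d3, d5, d6, d7, d9, d10, d11} ∩ {d1, d3, d8, d9, d10, d11, d12} = {d3, d9, d10, d11}
Observed ⟦yellow writer⟧ = {d9}.
These differ, so the modifier is not intersective in this model.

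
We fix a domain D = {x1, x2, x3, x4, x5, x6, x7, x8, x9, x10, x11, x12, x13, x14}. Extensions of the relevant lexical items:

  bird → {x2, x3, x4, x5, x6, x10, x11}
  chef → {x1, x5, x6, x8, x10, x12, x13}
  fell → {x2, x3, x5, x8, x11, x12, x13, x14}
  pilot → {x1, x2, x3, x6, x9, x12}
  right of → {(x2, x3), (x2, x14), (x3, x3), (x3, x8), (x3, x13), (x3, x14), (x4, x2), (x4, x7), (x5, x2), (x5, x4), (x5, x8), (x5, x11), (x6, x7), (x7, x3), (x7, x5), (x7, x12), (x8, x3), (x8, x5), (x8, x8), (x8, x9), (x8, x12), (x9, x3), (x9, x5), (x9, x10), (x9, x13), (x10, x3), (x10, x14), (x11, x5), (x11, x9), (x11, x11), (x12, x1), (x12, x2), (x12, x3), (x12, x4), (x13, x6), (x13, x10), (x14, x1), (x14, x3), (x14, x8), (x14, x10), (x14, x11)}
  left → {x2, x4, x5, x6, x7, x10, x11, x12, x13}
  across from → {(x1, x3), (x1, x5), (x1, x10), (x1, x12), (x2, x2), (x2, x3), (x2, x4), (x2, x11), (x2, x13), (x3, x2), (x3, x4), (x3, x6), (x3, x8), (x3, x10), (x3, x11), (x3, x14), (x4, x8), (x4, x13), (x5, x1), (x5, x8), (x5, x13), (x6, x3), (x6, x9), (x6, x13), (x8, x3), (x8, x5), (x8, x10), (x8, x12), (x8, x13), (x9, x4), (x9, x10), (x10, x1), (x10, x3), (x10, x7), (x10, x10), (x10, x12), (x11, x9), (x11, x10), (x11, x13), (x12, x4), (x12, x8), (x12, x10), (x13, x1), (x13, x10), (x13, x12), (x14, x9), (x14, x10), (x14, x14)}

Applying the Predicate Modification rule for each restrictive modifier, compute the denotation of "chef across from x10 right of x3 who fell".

{x8, x12}

⟦across from x10⟧ = {x : ⟨x, x10⟩ ∈ ⟦across from⟧} = {x1, x3, x8, x9, x10, x11, x12, x13, x14}
⟦right of x3⟧ = {x : ⟨x, x3⟩ ∈ ⟦right of⟧} = {x2, x3, x7, x8, x9, x10, x12, x14}
⟦who fell⟧ = ⟦fell⟧ = {x2, x3, x5, x8, x11, x12, x13, x14}
⟦chef⟧ = {x1, x5, x6, x8, x10, x12, x13}
… ∩ ⟦across from x10⟧ = {x1, x5, x6, x8, x10, x12, x13} ∩ {x1, x3, x8, x9, x10, x11, x12, x13, x14} = {x1, x8, x10, x12, x13}
… ∩ ⟦right of x3⟧ = {x1, x8, x10, x12, x13} ∩ {x2, x3, x7, x8, x9, x10, x12, x14} = {x8, x10, x12}
… ∩ ⟦who fell⟧ = {x8, x10, x12} ∩ {x2, x3, x5, x8, x11, x12, x13, x14} = {x8, x12}
So ⟦chef across from x10 right of x3 who fell⟧ = {x8, x12}.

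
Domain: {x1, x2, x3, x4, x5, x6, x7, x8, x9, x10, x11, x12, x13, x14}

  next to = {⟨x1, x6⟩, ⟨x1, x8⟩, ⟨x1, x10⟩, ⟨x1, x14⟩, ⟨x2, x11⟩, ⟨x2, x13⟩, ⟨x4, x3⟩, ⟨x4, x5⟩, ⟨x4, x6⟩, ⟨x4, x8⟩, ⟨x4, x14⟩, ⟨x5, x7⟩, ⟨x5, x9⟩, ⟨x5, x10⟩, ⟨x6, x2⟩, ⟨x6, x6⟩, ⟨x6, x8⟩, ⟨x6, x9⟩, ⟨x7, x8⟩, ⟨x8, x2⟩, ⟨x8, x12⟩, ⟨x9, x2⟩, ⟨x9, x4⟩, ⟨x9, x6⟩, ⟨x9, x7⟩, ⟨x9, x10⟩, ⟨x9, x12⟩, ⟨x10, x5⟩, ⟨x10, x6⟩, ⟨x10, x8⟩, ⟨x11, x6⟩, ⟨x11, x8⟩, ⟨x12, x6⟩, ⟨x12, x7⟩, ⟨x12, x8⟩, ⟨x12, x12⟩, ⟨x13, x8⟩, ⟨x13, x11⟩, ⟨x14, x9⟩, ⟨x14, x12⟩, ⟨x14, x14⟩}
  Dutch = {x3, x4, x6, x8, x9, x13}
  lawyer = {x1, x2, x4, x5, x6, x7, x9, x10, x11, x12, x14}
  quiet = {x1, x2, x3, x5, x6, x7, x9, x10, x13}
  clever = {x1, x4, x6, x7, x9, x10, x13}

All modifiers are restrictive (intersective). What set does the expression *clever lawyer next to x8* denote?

⟦next to x8⟧ = {x : ⟨x, x8⟩ ∈ ⟦next to⟧} = {x1, x4, x6, x7, x10, x11, x12, x13}
⟦lawyer⟧ = {x1, x2, x4, x5, x6, x7, x9, x10, x11, x12, x14}
… ∩ ⟦next to x8⟧ = {x1, x2, x4, x5, x6, x7, x9, x10, x11, x12, x14} ∩ {x1, x4, x6, x7, x10, x11, x12, x13} = {x1, x4, x6, x7, x10, x11, x12}
… ∩ ⟦clever⟧ = {x1, x4, x6, x7, x10, x11, x12} ∩ {x1, x4, x6, x7, x9, x10, x13} = {x1, x4, x6, x7, x10}
So ⟦clever lawyer next to x8⟧ = {x1, x4, x6, x7, x10}.

{x1, x4, x6, x7, x10}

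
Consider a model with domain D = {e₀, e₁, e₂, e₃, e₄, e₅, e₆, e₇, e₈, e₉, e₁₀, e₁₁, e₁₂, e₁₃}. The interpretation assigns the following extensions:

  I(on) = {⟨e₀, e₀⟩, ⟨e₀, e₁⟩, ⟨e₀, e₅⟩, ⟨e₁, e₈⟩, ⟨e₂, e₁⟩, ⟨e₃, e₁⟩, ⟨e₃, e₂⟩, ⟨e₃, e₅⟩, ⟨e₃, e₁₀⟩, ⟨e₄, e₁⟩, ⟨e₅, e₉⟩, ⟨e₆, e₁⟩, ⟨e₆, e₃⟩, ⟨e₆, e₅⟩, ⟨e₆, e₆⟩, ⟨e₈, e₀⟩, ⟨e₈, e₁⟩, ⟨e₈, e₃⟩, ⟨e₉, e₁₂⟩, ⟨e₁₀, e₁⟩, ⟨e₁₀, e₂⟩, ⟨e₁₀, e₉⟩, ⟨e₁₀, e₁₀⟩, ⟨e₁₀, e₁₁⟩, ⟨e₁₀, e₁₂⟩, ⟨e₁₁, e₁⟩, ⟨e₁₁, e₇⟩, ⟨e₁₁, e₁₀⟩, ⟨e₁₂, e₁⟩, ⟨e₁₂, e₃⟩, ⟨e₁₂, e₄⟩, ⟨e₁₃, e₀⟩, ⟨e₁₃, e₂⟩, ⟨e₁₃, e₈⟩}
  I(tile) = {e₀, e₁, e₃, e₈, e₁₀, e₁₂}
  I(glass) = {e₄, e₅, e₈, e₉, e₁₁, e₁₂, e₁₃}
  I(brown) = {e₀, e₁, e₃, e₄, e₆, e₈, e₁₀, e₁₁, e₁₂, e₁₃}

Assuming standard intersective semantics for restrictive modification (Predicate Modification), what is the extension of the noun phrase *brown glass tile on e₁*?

{e₈, e₁₂}

⟦on e₁⟧ = {x : ⟨x, e₁⟩ ∈ ⟦on⟧} = {e₀, e₂, e₃, e₄, e₆, e₈, e₁₀, e₁₁, e₁₂}
⟦tile⟧ = {e₀, e₁, e₃, e₈, e₁₀, e₁₂}
… ∩ ⟦on e₁⟧ = {e₀, e₁, e₃, e₈, e₁₀, e₁₂} ∩ {e₀, e₂, e₃, e₄, e₆, e₈, e₁₀, e₁₁, e₁₂} = {e₀, e₃, e₈, e₁₀, e₁₂}
… ∩ ⟦brown⟧ = {e₀, e₃, e₈, e₁₀, e₁₂} ∩ {e₀, e₁, e₃, e₄, e₆, e₈, e₁₀, e₁₁, e₁₂, e₁₃} = {e₀, e₃, e₈, e₁₀, e₁₂}
… ∩ ⟦glass⟧ = {e₀, e₃, e₈, e₁₀, e₁₂} ∩ {e₄, e₅, e₈, e₉, e₁₁, e₁₂, e₁₃} = {e₈, e₁₂}
So ⟦brown glass tile on e₁⟧ = {e₈, e₁₂}.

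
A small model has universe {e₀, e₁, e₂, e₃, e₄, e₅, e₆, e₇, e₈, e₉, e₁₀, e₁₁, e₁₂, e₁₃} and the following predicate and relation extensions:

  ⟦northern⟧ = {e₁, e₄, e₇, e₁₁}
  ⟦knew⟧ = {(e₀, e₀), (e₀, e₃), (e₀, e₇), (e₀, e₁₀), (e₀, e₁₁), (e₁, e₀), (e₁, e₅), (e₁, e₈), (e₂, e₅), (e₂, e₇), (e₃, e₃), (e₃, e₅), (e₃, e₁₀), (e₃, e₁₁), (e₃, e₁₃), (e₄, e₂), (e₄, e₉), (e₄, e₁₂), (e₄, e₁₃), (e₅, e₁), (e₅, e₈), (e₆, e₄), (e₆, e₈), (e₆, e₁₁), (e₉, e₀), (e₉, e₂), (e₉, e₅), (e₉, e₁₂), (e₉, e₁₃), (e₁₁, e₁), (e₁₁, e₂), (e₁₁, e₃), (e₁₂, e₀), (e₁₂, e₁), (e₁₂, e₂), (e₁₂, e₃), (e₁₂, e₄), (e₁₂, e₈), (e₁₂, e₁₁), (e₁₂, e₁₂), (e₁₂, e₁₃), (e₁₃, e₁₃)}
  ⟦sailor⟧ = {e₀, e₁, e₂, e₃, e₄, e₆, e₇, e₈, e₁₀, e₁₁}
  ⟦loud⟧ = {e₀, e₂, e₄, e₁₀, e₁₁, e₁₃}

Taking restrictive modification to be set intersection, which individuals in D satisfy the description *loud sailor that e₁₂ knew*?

{e₀, e₂, e₄, e₁₁}

⟦that e₁₂ knew⟧ = {x : ⟨e₁₂, x⟩ ∈ ⟦knew⟧} = {e₀, e₁, e₂, e₃, e₄, e₈, e₁₁, e₁₂, e₁₃}
⟦sailor⟧ = {e₀, e₁, e₂, e₃, e₄, e₆, e₇, e₈, e₁₀, e₁₁}
… ∩ ⟦that e₁₂ knew⟧ = {e₀, e₁, e₂, e₃, e₄, e₆, e₇, e₈, e₁₀, e₁₁} ∩ {e₀, e₁, e₂, e₃, e₄, e₈, e₁₁, e₁₂, e₁₃} = {e₀, e₁, e₂, e₃, e₄, e₈, e₁₁}
… ∩ ⟦loud⟧ = {e₀, e₁, e₂, e₃, e₄, e₈, e₁₁} ∩ {e₀, e₂, e₄, e₁₀, e₁₁, e₁₃} = {e₀, e₂, e₄, e₁₁}
So ⟦loud sailor that e₁₂ knew⟧ = {e₀, e₂, e₄, e₁₁}.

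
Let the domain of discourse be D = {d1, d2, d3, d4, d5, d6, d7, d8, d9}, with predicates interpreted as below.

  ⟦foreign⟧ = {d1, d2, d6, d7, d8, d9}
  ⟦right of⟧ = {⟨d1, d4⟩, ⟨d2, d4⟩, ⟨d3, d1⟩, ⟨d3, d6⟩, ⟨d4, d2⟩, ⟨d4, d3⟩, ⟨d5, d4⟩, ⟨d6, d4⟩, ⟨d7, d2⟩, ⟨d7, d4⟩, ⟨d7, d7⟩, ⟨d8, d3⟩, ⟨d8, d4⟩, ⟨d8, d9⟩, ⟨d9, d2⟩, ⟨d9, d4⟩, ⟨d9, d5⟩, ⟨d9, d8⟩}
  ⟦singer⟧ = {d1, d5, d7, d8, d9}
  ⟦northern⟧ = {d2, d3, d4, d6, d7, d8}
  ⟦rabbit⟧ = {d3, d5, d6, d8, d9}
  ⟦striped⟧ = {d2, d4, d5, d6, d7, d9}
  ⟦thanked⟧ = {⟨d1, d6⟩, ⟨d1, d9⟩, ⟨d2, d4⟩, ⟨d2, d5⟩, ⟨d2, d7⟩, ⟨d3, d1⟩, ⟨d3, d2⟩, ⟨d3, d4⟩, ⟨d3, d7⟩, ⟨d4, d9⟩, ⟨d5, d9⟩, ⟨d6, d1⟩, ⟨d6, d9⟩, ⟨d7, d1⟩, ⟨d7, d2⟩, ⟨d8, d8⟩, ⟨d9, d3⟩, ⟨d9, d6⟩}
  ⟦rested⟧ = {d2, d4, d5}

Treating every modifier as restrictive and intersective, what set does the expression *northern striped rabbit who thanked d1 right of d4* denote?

{d6}

⟦who thanked d1⟧ = {x : ⟨x, d1⟩ ∈ ⟦thanked⟧} = {d3, d6, d7}
⟦right of d4⟧ = {x : ⟨x, d4⟩ ∈ ⟦right of⟧} = {d1, d2, d5, d6, d7, d8, d9}
⟦rabbit⟧ = {d3, d5, d6, d8, d9}
… ∩ ⟦who thanked d1⟧ = {d3, d5, d6, d8, d9} ∩ {d3, d6, d7} = {d3, d6}
… ∩ ⟦right of d4⟧ = {d3, d6} ∩ {d1, d2, d5, d6, d7, d8, d9} = {d6}
… ∩ ⟦northern⟧ = {d6} ∩ {d2, d3, d4, d6, d7, d8} = {d6}
… ∩ ⟦striped⟧ = {d6} ∩ {d2, d4, d5, d6, d7, d9} = {d6}
So ⟦northern striped rabbit who thanked d1 right of d4⟧ = {d6}.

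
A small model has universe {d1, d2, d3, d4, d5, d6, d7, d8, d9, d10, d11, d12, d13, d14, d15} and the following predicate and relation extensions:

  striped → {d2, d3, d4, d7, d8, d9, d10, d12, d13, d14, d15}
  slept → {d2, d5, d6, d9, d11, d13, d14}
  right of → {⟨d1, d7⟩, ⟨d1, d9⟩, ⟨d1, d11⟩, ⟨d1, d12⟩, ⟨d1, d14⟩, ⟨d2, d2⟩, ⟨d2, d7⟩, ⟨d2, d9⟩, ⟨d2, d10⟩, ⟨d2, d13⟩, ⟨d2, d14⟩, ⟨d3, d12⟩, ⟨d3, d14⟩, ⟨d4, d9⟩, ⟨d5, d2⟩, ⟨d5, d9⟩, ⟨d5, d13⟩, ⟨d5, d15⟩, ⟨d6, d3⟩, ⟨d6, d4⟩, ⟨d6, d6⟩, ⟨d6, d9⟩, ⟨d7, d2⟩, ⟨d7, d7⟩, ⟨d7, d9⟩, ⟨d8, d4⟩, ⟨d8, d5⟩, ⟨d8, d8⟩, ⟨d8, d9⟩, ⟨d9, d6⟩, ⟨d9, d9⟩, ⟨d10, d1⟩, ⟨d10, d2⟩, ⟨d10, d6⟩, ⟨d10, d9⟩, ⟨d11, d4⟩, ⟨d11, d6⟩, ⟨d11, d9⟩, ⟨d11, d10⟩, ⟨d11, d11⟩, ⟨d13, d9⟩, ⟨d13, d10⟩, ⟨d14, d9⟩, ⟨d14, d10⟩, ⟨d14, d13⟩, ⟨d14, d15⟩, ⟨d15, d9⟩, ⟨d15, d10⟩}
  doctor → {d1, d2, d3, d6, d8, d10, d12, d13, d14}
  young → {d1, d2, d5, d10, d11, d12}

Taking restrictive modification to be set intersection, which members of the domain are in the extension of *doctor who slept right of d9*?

{d2, d6, d13, d14}

⟦who slept⟧ = ⟦slept⟧ = {d2, d5, d6, d9, d11, d13, d14}
⟦right of d9⟧ = {x : ⟨x, d9⟩ ∈ ⟦right of⟧} = {d1, d2, d4, d5, d6, d7, d8, d9, d10, d11, d13, d14, d15}
⟦doctor⟧ = {d1, d2, d3, d6, d8, d10, d12, d13, d14}
… ∩ ⟦who slept⟧ = {d1, d2, d3, d6, d8, d10, d12, d13, d14} ∩ {d2, d5, d6, d9, d11, d13, d14} = {d2, d6, d13, d14}
… ∩ ⟦right of d9⟧ = {d2, d6, d13, d14} ∩ {d1, d2, d4, d5, d6, d7, d8, d9, d10, d11, d13, d14, d15} = {d2, d6, d13, d14}
So ⟦doctor who slept right of d9⟧ = {d2, d6, d13, d14}.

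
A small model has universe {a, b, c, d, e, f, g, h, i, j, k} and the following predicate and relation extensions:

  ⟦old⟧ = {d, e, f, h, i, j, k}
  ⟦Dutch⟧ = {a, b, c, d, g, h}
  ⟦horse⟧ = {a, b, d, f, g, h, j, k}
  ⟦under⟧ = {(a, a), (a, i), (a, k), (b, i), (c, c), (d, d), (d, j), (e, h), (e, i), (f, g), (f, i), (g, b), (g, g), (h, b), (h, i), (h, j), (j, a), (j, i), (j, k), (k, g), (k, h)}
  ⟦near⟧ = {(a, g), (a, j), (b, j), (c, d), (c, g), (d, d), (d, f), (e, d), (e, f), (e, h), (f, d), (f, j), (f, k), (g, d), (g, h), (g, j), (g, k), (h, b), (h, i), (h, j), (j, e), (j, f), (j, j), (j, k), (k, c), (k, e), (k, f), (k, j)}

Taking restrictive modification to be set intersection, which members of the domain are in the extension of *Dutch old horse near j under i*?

⟦near j⟧ = {x : ⟨x, j⟩ ∈ ⟦near⟧} = {a, b, f, g, h, j, k}
⟦under i⟧ = {x : ⟨x, i⟩ ∈ ⟦under⟧} = {a, b, e, f, h, j}
⟦horse⟧ = {a, b, d, f, g, h, j, k}
… ∩ ⟦near j⟧ = {a, b, d, f, g, h, j, k} ∩ {a, b, f, g, h, j, k} = {a, b, f, g, h, j, k}
… ∩ ⟦under i⟧ = {a, b, f, g, h, j, k} ∩ {a, b, e, f, h, j} = {a, b, f, h, j}
… ∩ ⟦Dutch⟧ = {a, b, f, h, j} ∩ {a, b, c, d, g, h} = {a, b, h}
… ∩ ⟦old⟧ = {a, b, h} ∩ {d, e, f, h, i, j, k} = {h}
So ⟦Dutch old horse near j under i⟧ = {h}.

{h}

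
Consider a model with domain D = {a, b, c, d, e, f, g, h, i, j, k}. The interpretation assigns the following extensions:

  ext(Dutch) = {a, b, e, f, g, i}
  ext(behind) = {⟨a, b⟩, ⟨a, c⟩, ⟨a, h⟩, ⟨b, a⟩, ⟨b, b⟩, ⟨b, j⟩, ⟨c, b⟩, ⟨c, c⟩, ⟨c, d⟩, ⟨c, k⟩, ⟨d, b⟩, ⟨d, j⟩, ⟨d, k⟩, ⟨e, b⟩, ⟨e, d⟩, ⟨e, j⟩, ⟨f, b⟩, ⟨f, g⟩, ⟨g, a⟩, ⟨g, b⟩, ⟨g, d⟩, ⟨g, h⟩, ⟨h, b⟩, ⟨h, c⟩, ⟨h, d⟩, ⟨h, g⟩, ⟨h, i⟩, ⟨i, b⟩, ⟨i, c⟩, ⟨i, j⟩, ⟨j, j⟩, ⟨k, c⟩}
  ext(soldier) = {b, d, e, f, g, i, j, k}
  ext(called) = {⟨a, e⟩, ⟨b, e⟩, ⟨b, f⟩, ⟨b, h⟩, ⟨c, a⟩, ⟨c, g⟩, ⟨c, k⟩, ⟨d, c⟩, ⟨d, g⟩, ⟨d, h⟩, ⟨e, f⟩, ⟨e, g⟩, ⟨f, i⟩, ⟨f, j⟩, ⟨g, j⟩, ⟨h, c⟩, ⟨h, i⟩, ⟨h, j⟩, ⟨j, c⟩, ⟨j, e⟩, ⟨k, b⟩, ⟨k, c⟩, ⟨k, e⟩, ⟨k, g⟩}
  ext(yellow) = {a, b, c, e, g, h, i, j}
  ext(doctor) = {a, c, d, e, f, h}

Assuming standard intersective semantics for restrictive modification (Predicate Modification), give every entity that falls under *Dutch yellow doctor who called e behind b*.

⟦who called e⟧ = {x : ⟨x, e⟩ ∈ ⟦called⟧} = {a, b, j, k}
⟦behind b⟧ = {x : ⟨x, b⟩ ∈ ⟦behind⟧} = {a, b, c, d, e, f, g, h, i}
⟦doctor⟧ = {a, c, d, e, f, h}
… ∩ ⟦who called e⟧ = {a, c, d, e, f, h} ∩ {a, b, j, k} = {a}
… ∩ ⟦behind b⟧ = {a} ∩ {a, b, c, d, e, f, g, h, i} = {a}
… ∩ ⟦Dutch⟧ = {a} ∩ {a, b, e, f, g, i} = {a}
… ∩ ⟦yellow⟧ = {a} ∩ {a, b, c, e, g, h, i, j} = {a}
So ⟦Dutch yellow doctor who called e behind b⟧ = {a}.

{a}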